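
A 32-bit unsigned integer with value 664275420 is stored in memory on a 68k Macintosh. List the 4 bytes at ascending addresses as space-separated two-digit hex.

664275420 in hexadecimal, padded to 32 bits, is 0x279809DC.
Split into bytes (most-significant first): 27 98 09 DC.
Big-endian stores the most-significant byte at the lowest address.
So the memory order matches the most-significant-first order: 27 98 09 DC.

27 98 09 DC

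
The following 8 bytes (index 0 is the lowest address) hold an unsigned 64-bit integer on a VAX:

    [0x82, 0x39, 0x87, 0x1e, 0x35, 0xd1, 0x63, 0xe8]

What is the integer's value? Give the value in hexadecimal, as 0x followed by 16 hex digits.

Little-endian stores the least-significant byte at the lowest address.
Reassemble most-significant byte first: E8 63 D1 35 1E 87 39 82 → 0xE863D1351E873982.

0xE863D1351E873982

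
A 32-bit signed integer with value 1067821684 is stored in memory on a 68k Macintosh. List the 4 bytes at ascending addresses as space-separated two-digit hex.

1067821684 in hexadecimal, padded to 32 bits, is 0x3FA5AA74.
Split into bytes (most-significant first): 3F A5 AA 74.
Big-endian stores the most-significant byte at the lowest address.
So the memory order matches the most-significant-first order: 3F A5 AA 74.

3F A5 AA 74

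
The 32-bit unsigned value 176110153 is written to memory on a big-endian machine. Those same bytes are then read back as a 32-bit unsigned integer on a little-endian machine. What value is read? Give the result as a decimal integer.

1228570378

176110153 in 32-bit hexadecimal is 0x0A7F3A49.
Stored big-endian, the bytes at ascending addresses are 0A 7F 3A 49.
Read back as little-endian, the first byte is least significant, giving 0x493A7F0A.
0x493A7F0A = 1228570378.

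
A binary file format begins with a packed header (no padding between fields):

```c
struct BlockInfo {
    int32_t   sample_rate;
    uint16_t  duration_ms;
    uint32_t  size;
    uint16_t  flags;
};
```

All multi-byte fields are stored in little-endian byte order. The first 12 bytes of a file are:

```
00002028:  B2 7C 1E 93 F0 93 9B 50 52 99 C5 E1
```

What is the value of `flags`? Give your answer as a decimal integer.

57797

`flags` follows `sample_rate` (4 B), `duration_ms` (2 B), `size` (4 B), so it starts at offset 4 + 2 + 4 = 10 and occupies 2 bytes.
Bytes at offsets 10..11: C5 E1.
Little-endian stores the least-significant byte at the lowest address.
Reassemble most-significant byte first: E1 C5 → 0xE1C5.
0xE1C5 = 57797.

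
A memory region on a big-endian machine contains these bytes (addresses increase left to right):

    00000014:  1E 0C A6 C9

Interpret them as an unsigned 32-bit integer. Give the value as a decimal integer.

504145609

Big-endian: lowest address holds the most-significant byte.
The bytes are already most-significant first: 0x1E0CA6C9.
0x1E0CA6C9 = 504145609.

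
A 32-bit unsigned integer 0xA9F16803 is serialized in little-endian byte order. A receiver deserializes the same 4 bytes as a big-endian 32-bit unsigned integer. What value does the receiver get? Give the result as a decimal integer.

57209257

Stored little-endian, the bytes at ascending addresses are 03 68 F1 A9.
Read back as big-endian, the last byte is least significant, giving 0x0368F1A9.
0x0368F1A9 = 57209257.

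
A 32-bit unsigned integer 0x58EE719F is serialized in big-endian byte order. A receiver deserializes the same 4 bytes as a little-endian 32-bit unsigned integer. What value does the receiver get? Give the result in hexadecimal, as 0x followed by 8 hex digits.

0x9F71EE58

Stored big-endian, the bytes at ascending addresses are 58 EE 71 9F.
Read back as little-endian, the first byte is least significant, giving 0x9F71EE58.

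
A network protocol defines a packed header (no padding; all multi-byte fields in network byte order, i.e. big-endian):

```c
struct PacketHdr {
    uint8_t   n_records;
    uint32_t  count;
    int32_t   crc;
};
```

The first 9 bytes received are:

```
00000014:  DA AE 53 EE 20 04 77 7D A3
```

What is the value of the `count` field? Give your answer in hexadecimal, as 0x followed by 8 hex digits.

`count` follows `n_records` (1 byte), so it starts at byte offset 1 and occupies 4 bytes.
Bytes at offsets 1..4: AE 53 EE 20.
In big-endian order the high byte comes first in memory.
The bytes are already most-significant first: 0xAE53EE20.

0xAE53EE20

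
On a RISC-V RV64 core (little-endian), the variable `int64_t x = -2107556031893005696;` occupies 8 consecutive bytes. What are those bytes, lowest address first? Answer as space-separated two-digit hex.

80 1A C9 8E F4 74 C0 E2

Two's complement of -2107556031893005696 in 64 bits: 2107556031893005696 = 0x1D3F8B0B7136E580; invert → 0xE2C074F48EC91A7F; add 1 → 0xE2C074F48EC91A80.
Split into bytes (most-significant first): E2 C0 74 F4 8E C9 1A 80.
Little-endian: lowest address holds the least-significant byte.
So at ascending addresses the bytes are 80 1A C9 8E F4 74 C0 E2.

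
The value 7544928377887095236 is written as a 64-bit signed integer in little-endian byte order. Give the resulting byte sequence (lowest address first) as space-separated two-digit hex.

7544928377887095236 in hexadecimal, padded to 64 bits, is 0x68B4F8628BB979C4.
Split into bytes (most-significant first): 68 B4 F8 62 8B B9 79 C4.
Little-endian stores the least-significant byte at the lowest address.
So at ascending addresses the bytes are C4 79 B9 8B 62 F8 B4 68.

C4 79 B9 8B 62 F8 B4 68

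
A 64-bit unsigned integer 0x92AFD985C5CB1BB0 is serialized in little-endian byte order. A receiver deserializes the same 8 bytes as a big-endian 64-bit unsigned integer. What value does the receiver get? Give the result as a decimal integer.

12689960424261136274

Stored little-endian, the bytes at ascending addresses are B0 1B CB C5 85 D9 AF 92.
Read back as big-endian, the last byte is least significant, giving 0xB01BCBC585D9AF92.
0xB01BCBC585D9AF92 = 12689960424261136274.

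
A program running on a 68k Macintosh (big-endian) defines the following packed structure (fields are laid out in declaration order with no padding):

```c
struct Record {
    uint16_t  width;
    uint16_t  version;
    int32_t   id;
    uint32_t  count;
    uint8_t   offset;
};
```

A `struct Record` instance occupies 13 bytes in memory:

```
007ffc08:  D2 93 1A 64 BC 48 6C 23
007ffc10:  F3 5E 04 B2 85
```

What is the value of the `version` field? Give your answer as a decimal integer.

`version` follows `width` (2 bytes), so it starts at byte offset 2 and occupies 2 bytes.
Bytes at offsets 2..3: 1A 64.
Big-endian stores the most-significant byte at the lowest address.
The bytes are already most-significant first: 0x1A64.
0x1A64 = 6756.

6756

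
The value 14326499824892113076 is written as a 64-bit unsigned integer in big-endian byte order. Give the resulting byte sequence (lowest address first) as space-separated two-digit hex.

C6 D1 F3 AF 89 63 F0 B4

14326499824892113076 in hexadecimal, padded to 64 bits, is 0xC6D1F3AF8963F0B4.
Split into bytes (most-significant first): C6 D1 F3 AF 89 63 F0 B4.
Big-endian: lowest address holds the most-significant byte.
So the memory order matches the most-significant-first order: C6 D1 F3 AF 89 63 F0 B4.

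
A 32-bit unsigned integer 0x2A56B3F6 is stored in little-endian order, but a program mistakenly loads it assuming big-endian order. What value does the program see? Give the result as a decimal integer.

4138948138

Stored little-endian, the bytes at ascending addresses are F6 B3 56 2A.
Read back as big-endian, the last byte is least significant, giving 0xF6B3562A.
0xF6B3562A = 4138948138.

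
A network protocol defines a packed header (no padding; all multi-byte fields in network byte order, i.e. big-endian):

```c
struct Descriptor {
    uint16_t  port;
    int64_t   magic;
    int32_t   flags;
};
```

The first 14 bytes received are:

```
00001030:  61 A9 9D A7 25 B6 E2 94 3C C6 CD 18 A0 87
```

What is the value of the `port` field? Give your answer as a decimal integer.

`port` is the first field, at byte offset 0, occupying 2 bytes.
Bytes at offsets 0..1: 61 A9.
In big-endian order the high byte comes first in memory.
The bytes are already most-significant first: 0x61A9.
0x61A9 = 25001.

25001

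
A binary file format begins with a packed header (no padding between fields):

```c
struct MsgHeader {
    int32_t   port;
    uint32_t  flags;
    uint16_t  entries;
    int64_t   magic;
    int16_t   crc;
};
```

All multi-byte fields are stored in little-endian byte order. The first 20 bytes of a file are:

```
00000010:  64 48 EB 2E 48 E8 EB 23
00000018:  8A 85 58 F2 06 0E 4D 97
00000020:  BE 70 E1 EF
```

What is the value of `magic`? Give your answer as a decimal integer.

`magic` follows `port` (4 B), `flags` (4 B), `entries` (2 B), so it starts at offset 4 + 4 + 2 = 10 and occupies 8 bytes.
Bytes at offsets 10..17: 58 F2 06 0E 4D 97 BE 70.
Little-endian stores the least-significant byte at the lowest address.
Reassemble most-significant byte first: 70 BE 97 4D 0E 06 F2 58 → 0x70BE974D0E06F258.
0x70BE974D0E06F258 = 8124097135026565720.

8124097135026565720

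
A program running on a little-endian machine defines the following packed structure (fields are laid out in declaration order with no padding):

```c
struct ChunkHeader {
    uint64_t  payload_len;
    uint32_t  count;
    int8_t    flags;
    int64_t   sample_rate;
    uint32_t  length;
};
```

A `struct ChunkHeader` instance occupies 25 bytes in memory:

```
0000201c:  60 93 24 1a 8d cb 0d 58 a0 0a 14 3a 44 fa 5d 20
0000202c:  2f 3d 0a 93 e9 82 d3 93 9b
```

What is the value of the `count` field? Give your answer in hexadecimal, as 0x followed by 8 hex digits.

0x3A140AA0

`count` follows `payload_len` (8 bytes), so it starts at byte offset 8 and occupies 4 bytes.
Bytes at offsets 8..11: A0 0A 14 3A.
Little-endian stores the least-significant byte at the lowest address.
Reassemble most-significant byte first: 3A 14 0A A0 → 0x3A140AA0.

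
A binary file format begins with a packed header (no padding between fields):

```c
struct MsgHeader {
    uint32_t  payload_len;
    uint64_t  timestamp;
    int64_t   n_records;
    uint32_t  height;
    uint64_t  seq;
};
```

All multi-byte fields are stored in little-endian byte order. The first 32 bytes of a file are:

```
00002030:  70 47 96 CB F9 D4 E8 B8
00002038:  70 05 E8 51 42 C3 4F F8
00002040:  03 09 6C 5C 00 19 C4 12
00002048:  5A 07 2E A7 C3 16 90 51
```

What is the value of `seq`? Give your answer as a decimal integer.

`seq` follows `payload_len` (4 B), `timestamp` (8 B), `n_records` (8 B), `height` (4 B), so it starts at offset 4 + 8 + 8 + 4 = 24 and occupies 8 bytes.
Bytes at offsets 24..31: 5A 07 2E A7 C3 16 90 51.
In little-endian order the low byte comes first in memory.
Reassemble most-significant byte first: 51 90 16 C3 A7 2E 07 5A → 0x519016C3A72E075A.
0x519016C3A72E075A = 5877222543297742682.

5877222543297742682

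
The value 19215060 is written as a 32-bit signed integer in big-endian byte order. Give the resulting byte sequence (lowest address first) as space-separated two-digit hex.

19215060 in hexadecimal, padded to 32 bits, is 0x012532D4.
Split into bytes (most-significant first): 01 25 32 D4.
Big-endian stores the most-significant byte at the lowest address.
So the memory order matches the most-significant-first order: 01 25 32 D4.

01 25 32 D4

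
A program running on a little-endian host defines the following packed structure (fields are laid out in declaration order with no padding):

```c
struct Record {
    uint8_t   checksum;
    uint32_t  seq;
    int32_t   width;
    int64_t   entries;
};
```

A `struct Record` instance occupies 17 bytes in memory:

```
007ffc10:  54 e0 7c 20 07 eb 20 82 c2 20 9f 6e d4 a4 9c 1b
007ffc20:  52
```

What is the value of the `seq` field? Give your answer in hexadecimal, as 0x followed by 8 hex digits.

0x07207CE0

`seq` follows `checksum` (1 byte), so it starts at byte offset 1 and occupies 4 bytes.
Bytes at offsets 1..4: E0 7C 20 07.
Little-endian stores the least-significant byte at the lowest address.
Reassemble most-significant byte first: 07 20 7C E0 → 0x07207CE0.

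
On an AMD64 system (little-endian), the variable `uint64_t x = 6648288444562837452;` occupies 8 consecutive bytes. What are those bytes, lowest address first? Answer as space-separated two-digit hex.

6648288444562837452 in hexadecimal, padded to 64 bits, is 0x5C43771DBE808FCC.
Split into bytes (most-significant first): 5C 43 77 1D BE 80 8F CC.
Little-endian: lowest address holds the least-significant byte.
So at ascending addresses the bytes are CC 8F 80 BE 1D 77 43 5C.

CC 8F 80 BE 1D 77 43 5C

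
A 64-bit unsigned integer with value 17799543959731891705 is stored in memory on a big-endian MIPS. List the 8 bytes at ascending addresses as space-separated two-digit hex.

17799543959731891705 in hexadecimal, padded to 64 bits, is 0xF704AEECE3C4EDF9.
Split into bytes (most-significant first): F7 04 AE EC E3 C4 ED F9.
In big-endian order the high byte comes first in memory.
So the memory order matches the most-significant-first order: F7 04 AE EC E3 C4 ED F9.

F7 04 AE EC E3 C4 ED F9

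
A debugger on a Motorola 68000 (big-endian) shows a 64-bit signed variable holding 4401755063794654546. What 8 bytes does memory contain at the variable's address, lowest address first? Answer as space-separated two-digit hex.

4401755063794654546 in hexadecimal, padded to 64 bits, is 0x3D162CE8B5C1DD52.
Split into bytes (most-significant first): 3D 16 2C E8 B5 C1 DD 52.
Big-endian: lowest address holds the most-significant byte.
So the memory order matches the most-significant-first order: 3D 16 2C E8 B5 C1 DD 52.

3D 16 2C E8 B5 C1 DD 52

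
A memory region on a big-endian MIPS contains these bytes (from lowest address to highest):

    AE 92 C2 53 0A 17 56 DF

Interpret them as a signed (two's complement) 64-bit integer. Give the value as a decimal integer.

-5867413702602959137

In big-endian order the high byte comes first in memory.
The bytes are already most-significant first: 0xAE92C2530A1756DF.
Top bit is set, so as a signed 64-bit value this is 0xAE92C2530A1756DF − 2^64 = -5867413702602959137.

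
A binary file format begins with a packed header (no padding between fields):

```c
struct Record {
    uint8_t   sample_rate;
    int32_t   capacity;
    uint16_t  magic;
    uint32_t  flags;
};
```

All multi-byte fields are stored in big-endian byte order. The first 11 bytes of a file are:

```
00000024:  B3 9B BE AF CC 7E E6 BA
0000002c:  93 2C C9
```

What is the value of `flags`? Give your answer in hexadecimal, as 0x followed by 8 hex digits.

0xBA932CC9

`flags` follows `sample_rate` (1 B), `capacity` (4 B), `magic` (2 B), so it starts at offset 1 + 4 + 2 = 7 and occupies 4 bytes.
Bytes at offsets 7..10: BA 93 2C C9.
Big-endian: lowest address holds the most-significant byte.
The bytes are already most-significant first: 0xBA932CC9.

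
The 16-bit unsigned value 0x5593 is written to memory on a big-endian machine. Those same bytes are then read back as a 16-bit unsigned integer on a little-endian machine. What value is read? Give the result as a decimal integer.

37717

Stored big-endian, the bytes at ascending addresses are 55 93.
Read back as little-endian, the first byte is least significant, giving 0x9355.
0x9355 = 37717.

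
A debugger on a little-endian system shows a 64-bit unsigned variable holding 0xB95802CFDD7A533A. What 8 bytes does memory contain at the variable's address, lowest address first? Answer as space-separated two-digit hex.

3A 53 7A DD CF 02 58 B9

Split into bytes (most-significant first): B9 58 02 CF DD 7A 53 3A.
Little-endian stores the least-significant byte at the lowest address.
So at ascending addresses the bytes are 3A 53 7A DD CF 02 58 B9.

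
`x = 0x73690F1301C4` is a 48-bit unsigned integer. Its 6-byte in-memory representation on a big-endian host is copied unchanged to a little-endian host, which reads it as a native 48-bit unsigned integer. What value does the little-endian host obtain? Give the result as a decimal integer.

215508893788531

Stored big-endian, the bytes at ascending addresses are 73 69 0F 13 01 C4.
Read back as little-endian, the first byte is least significant, giving 0xC401130F6973.
0xC401130F6973 = 215508893788531.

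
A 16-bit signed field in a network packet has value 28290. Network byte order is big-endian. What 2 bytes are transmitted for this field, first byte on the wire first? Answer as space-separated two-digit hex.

6E 82

28290 in hexadecimal, padded to 16 bits, is 0x6E82.
Split into bytes (most-significant first): 6E 82.
Big-endian stores the most-significant byte at the lowest address.
So the memory order matches the most-significant-first order: 6E 82.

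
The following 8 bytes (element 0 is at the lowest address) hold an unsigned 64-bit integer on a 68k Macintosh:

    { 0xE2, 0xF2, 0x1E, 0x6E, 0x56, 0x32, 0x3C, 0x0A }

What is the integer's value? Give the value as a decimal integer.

16353166656177060874

Big-endian: lowest address holds the most-significant byte.
The bytes are already most-significant first: 0xE2F21E6E56323C0A.
0xE2F21E6E56323C0A = 16353166656177060874.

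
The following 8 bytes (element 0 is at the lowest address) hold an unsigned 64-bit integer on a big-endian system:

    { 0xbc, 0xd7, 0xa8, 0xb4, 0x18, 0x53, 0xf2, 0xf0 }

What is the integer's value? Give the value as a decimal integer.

Big-endian stores the most-significant byte at the lowest address.
The bytes are already most-significant first: 0xBCD7A8B41853F2F0.
0xBCD7A8B41853F2F0 = 13607530290578977520.

13607530290578977520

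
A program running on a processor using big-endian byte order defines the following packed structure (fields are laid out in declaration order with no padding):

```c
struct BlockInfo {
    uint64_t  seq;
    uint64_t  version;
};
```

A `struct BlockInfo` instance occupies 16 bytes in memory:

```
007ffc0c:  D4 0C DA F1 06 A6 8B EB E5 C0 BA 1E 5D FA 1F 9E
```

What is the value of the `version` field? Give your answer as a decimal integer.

`version` follows `seq` (8 bytes), so it starts at byte offset 8 and occupies 8 bytes.
Bytes at offsets 8..15: E5 C0 BA 1E 5D FA 1F 9E.
Big-endian stores the most-significant byte at the lowest address.
The bytes are already most-significant first: 0xE5C0BA1E5DFA1F9E.
0xE5C0BA1E5DFA1F9E = 16555436869802401694.

16555436869802401694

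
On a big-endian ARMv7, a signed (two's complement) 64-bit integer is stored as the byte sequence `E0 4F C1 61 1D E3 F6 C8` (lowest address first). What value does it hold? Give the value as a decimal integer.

Big-endian stores the most-significant byte at the lowest address.
The bytes are already most-significant first: 0xE04FC1611DE3F6C8.
Top bit is set, so as a signed 64-bit value this is 0xE04FC1611DE3F6C8 − 2^64 = -2283393863196084536.

-2283393863196084536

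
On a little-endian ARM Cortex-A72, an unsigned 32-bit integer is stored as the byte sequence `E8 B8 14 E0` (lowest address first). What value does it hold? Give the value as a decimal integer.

3759454440

Little-endian: lowest address holds the least-significant byte.
Reassemble most-significant byte first: E0 14 B8 E8 → 0xE014B8E8.
0xE014B8E8 = 3759454440.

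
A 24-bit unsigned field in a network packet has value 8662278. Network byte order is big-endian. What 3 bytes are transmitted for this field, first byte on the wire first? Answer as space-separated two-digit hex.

84 2D 06

8662278 in hexadecimal, padded to 24 bits, is 0x842D06.
Split into bytes (most-significant first): 84 2D 06.
Big-endian: lowest address holds the most-significant byte.
So the memory order matches the most-significant-first order: 84 2D 06.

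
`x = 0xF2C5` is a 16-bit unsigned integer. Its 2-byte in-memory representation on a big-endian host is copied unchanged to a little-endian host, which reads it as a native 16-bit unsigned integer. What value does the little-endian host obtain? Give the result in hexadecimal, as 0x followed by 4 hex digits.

0xC5F2

Stored big-endian, the bytes at ascending addresses are F2 C5.
Read back as little-endian, the first byte is least significant, giving 0xC5F2.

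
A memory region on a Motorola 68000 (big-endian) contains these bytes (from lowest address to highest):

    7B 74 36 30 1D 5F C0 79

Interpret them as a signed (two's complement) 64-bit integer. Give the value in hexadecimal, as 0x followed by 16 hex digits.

Big-endian: lowest address holds the most-significant byte.
The bytes are already most-significant first: 0x7B7436301D5FC079.

0x7B7436301D5FC079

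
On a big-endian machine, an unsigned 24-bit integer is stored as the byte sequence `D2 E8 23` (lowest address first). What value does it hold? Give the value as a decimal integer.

Big-endian: lowest address holds the most-significant byte.
The bytes are already most-significant first: 0xD2E823.
0xD2E823 = 13821987.

13821987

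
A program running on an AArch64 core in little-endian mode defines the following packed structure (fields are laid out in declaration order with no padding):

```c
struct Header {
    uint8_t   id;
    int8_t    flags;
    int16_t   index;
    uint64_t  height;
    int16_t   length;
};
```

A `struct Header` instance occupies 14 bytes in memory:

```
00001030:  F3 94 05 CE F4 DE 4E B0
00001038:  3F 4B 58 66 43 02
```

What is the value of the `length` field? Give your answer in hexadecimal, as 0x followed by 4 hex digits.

`length` follows `id` (1 B), `flags` (1 B), `index` (2 B), `height` (8 B), so it starts at offset 1 + 1 + 2 + 8 = 12 and occupies 2 bytes.
Bytes at offsets 12..13: 43 02.
Little-endian stores the least-significant byte at the lowest address.
Reassemble most-significant byte first: 02 43 → 0x0243.

0x0243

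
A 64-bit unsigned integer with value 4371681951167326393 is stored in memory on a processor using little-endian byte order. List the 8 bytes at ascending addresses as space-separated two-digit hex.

4371681951167326393 in hexadecimal, padded to 64 bits, is 0x3CAB55928A50A8B9.
Split into bytes (most-significant first): 3C AB 55 92 8A 50 A8 B9.
Little-endian: lowest address holds the least-significant byte.
So at ascending addresses the bytes are B9 A8 50 8A 92 55 AB 3C.

B9 A8 50 8A 92 55 AB 3C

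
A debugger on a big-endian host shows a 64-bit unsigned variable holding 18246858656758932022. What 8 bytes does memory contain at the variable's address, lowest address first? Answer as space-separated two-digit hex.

FD 39 DD 45 B6 E0 A2 36

18246858656758932022 in hexadecimal, padded to 64 bits, is 0xFD39DD45B6E0A236.
Split into bytes (most-significant first): FD 39 DD 45 B6 E0 A2 36.
Big-endian stores the most-significant byte at the lowest address.
So the memory order matches the most-significant-first order: FD 39 DD 45 B6 E0 A2 36.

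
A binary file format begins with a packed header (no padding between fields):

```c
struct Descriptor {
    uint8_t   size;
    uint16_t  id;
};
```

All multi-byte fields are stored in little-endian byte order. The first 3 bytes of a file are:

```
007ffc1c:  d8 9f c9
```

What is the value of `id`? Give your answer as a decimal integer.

`id` follows `size` (1 byte), so it starts at byte offset 1 and occupies 2 bytes.
Bytes at offsets 1..2: 9F C9.
Little-endian stores the least-significant byte at the lowest address.
Reassemble most-significant byte first: C9 9F → 0xC99F.
0xC99F = 51615.

51615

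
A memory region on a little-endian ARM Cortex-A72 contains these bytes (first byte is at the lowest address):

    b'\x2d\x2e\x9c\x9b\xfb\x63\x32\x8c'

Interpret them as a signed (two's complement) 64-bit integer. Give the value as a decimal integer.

Little-endian stores the least-significant byte at the lowest address.
Reassemble most-significant byte first: 8C 32 63 FB 9B 9C 2E 2D → 0x8C3263FB9B9C2E2D.
Top bit is set, so as a signed 64-bit value this is 0x8C3263FB9B9C2E2D − 2^64 = -8344497227265462739.

-8344497227265462739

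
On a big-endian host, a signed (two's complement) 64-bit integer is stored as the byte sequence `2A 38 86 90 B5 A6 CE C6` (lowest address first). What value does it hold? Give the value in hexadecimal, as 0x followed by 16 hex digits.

0x2A388690B5A6CEC6

Big-endian stores the most-significant byte at the lowest address.
The bytes are already most-significant first: 0x2A388690B5A6CEC6.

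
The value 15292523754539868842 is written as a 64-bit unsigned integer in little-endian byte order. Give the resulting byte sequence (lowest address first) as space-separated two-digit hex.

15292523754539868842 in hexadecimal, padded to 64 bits, is 0xD439F554DC9262AA.
Split into bytes (most-significant first): D4 39 F5 54 DC 92 62 AA.
Little-endian stores the least-significant byte at the lowest address.
So at ascending addresses the bytes are AA 62 92 DC 54 F5 39 D4.

AA 62 92 DC 54 F5 39 D4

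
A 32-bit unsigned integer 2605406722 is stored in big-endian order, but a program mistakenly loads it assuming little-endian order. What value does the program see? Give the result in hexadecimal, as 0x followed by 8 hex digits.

2605406722 in 32-bit hexadecimal is 0x9B4B5A02.
Stored big-endian, the bytes at ascending addresses are 9B 4B 5A 02.
Read back as little-endian, the first byte is least significant, giving 0x025A4B9B.

0x025A4B9B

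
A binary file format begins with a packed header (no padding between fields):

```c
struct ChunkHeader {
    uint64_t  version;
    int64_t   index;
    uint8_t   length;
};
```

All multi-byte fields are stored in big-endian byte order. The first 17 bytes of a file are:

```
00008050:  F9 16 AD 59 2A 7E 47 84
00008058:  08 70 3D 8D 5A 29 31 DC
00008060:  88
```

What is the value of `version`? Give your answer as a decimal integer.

`version` is the first field, at byte offset 0, occupying 8 bytes.
Bytes at offsets 0..7: F9 16 AD 59 2A 7E 47 84.
In big-endian order the high byte comes first in memory.
The bytes are already most-significant first: 0xF916AD592A7E4784.
0xF916AD592A7E4784 = 17948723963408304004.

17948723963408304004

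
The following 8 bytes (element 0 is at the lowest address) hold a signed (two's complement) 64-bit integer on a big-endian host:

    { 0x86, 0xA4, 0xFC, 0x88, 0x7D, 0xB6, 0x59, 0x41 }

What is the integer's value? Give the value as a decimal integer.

Big-endian stores the most-significant byte at the lowest address.
The bytes are already most-significant first: 0x86A4FC887DB65941.
Top bit is set, so as a signed 64-bit value this is 0x86A4FC887DB65941 − 2^64 = -8744586913291806399.

-8744586913291806399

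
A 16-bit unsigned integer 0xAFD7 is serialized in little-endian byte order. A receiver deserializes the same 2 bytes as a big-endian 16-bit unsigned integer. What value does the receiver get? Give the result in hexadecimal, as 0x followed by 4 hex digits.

0xD7AF

Stored little-endian, the bytes at ascending addresses are D7 AF.
Read back as big-endian, the last byte is least significant, giving 0xD7AF.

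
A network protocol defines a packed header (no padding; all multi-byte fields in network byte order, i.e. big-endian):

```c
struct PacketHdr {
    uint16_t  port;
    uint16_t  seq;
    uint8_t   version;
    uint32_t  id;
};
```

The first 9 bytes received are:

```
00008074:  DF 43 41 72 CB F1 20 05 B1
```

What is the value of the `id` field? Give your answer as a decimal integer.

4045407665

`id` follows `port` (2 B), `seq` (2 B), `version` (1 B), so it starts at offset 2 + 2 + 1 = 5 and occupies 4 bytes.
Bytes at offsets 5..8: F1 20 05 B1.
Big-endian: lowest address holds the most-significant byte.
The bytes are already most-significant first: 0xF12005B1.
0xF12005B1 = 4045407665.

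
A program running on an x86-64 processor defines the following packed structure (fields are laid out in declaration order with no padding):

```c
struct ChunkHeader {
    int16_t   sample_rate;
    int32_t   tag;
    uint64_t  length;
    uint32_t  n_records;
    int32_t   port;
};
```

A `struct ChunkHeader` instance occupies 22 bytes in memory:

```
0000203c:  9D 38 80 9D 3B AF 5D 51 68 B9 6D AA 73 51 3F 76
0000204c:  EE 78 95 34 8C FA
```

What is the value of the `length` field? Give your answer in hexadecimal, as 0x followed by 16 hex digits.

`length` follows `sample_rate` (2 B), `tag` (4 B), so it starts at offset 2 + 4 = 6 and occupies 8 bytes.
Bytes at offsets 6..13: 5D 51 68 B9 6D AA 73 51.
Little-endian stores the least-significant byte at the lowest address.
Reassemble most-significant byte first: 51 73 AA 6D B9 68 51 5D → 0x5173AA6DB968515D.

0x5173AA6DB968515D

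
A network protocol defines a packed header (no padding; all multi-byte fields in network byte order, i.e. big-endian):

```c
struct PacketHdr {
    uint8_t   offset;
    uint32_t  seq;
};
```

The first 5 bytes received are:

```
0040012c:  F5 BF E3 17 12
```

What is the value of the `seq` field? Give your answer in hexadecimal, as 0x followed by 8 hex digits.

0xBFE31712

`seq` follows `offset` (1 byte), so it starts at byte offset 1 and occupies 4 bytes.
Bytes at offsets 1..4: BF E3 17 12.
Big-endian: lowest address holds the most-significant byte.
The bytes are already most-significant first: 0xBFE31712.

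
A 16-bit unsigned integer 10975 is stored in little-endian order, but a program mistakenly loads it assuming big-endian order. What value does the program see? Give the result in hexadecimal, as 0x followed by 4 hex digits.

0xDF2A

10975 in 16-bit hexadecimal is 0x2ADF.
Stored little-endian, the bytes at ascending addresses are DF 2A.
Read back as big-endian, the last byte is least significant, giving 0xDF2A.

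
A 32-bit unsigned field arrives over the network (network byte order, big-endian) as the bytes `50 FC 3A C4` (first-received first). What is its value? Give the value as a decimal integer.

Big-endian stores the most-significant byte at the lowest address.
The bytes are already most-significant first: 0x50FC3AC4.
0x50FC3AC4 = 1358707396.

1358707396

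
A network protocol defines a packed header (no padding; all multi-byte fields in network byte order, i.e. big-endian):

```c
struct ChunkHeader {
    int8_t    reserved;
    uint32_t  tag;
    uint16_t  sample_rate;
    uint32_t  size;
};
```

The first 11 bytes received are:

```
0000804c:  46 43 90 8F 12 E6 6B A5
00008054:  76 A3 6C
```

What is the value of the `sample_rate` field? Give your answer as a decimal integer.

`sample_rate` follows `reserved` (1 B), `tag` (4 B), so it starts at offset 1 + 4 = 5 and occupies 2 bytes.
Bytes at offsets 5..6: E6 6B.
Big-endian stores the most-significant byte at the lowest address.
The bytes are already most-significant first: 0xE66B.
0xE66B = 58987.

58987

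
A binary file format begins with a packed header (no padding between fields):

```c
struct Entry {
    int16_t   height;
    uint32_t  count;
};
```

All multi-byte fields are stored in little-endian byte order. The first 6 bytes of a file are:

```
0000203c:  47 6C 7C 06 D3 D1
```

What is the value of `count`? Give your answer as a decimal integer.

3520267900

`count` follows `height` (2 bytes), so it starts at byte offset 2 and occupies 4 bytes.
Bytes at offsets 2..5: 7C 06 D3 D1.
In little-endian order the low byte comes first in memory.
Reassemble most-significant byte first: D1 D3 06 7C → 0xD1D3067C.
0xD1D3067C = 3520267900.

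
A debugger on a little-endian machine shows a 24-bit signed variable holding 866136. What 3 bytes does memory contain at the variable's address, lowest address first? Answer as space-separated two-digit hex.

866136 in hexadecimal, padded to 24 bits, is 0x0D3758.
Split into bytes (most-significant first): 0D 37 58.
Little-endian stores the least-significant byte at the lowest address.
So at ascending addresses the bytes are 58 37 0D.

58 37 0D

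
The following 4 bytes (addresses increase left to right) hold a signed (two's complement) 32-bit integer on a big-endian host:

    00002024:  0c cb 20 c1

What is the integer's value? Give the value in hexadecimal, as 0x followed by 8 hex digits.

Big-endian: lowest address holds the most-significant byte.
The bytes are already most-significant first: 0x0CCB20C1.

0x0CCB20C1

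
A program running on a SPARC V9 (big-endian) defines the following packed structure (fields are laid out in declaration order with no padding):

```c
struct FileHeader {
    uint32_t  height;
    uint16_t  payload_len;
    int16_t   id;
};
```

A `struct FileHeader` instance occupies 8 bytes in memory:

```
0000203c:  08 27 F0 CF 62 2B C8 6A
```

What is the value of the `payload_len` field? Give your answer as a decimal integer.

`payload_len` follows `height` (4 bytes), so it starts at byte offset 4 and occupies 2 bytes.
Bytes at offsets 4..5: 62 2B.
In big-endian order the high byte comes first in memory.
The bytes are already most-significant first: 0x622B.
0x622B = 25131.

25131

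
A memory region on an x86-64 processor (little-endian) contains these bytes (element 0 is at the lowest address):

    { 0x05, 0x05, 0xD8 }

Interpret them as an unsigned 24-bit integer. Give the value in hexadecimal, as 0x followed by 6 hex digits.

In little-endian order the low byte comes first in memory.
Reassemble most-significant byte first: D8 05 05 → 0xD80505.

0xD80505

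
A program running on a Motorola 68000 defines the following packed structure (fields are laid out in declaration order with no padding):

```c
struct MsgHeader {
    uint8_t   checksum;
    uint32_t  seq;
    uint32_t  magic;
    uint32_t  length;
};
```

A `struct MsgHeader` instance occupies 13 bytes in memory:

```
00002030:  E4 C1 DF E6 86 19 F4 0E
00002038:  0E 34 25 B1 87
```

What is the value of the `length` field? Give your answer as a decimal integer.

874885511

`length` follows `checksum` (1 B), `seq` (4 B), `magic` (4 B), so it starts at offset 1 + 4 + 4 = 9 and occupies 4 bytes.
Bytes at offsets 9..12: 34 25 B1 87.
Big-endian: lowest address holds the most-significant byte.
The bytes are already most-significant first: 0x3425B187.
0x3425B187 = 874885511.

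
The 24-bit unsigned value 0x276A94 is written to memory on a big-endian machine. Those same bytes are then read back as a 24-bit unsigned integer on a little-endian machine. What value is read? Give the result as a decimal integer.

Stored big-endian, the bytes at ascending addresses are 27 6A 94.
Read back as little-endian, the first byte is least significant, giving 0x946A27.
0x946A27 = 9726503.

9726503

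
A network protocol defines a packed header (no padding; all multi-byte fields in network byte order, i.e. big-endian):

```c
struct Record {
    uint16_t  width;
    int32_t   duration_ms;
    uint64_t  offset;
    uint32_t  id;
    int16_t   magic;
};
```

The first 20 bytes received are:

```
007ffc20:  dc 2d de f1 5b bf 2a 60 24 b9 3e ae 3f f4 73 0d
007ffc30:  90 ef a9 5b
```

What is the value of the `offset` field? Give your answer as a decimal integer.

`offset` follows `width` (2 B), `duration_ms` (4 B), so it starts at offset 2 + 4 = 6 and occupies 8 bytes.
Bytes at offsets 6..13: 2A 60 24 B9 3E AE 3F F4.
In big-endian order the high byte comes first in memory.
The bytes are already most-significant first: 0x2A6024B93EAE3FF4.
0x2A6024B93EAE3FF4 = 3053480925396353012.

3053480925396353012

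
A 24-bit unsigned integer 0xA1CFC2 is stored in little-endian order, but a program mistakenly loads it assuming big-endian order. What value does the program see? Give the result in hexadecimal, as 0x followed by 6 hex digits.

0xC2CFA1

Stored little-endian, the bytes at ascending addresses are C2 CF A1.
Read back as big-endian, the last byte is least significant, giving 0xC2CFA1.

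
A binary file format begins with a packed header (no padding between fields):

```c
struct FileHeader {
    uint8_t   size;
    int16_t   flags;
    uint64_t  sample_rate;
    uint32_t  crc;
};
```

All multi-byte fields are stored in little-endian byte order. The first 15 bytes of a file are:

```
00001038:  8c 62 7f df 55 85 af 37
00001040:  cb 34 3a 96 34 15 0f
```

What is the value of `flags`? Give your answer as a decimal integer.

`flags` follows `size` (1 byte), so it starts at byte offset 1 and occupies 2 bytes.
Bytes at offsets 1..2: 62 7F.
In little-endian order the low byte comes first in memory.
Reassemble most-significant byte first: 7F 62 → 0x7F62.
0x7F62 = 32610.

32610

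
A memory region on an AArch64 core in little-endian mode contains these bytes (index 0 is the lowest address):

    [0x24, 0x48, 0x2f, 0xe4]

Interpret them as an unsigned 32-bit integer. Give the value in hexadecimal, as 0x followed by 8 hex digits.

0xE42F4824

Little-endian stores the least-significant byte at the lowest address.
Reassemble most-significant byte first: E4 2F 48 24 → 0xE42F4824.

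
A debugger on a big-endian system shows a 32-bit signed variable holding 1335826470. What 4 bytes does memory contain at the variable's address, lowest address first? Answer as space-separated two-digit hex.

1335826470 in hexadecimal, padded to 32 bits, is 0x4F9F1826.
Split into bytes (most-significant first): 4F 9F 18 26.
In big-endian order the high byte comes first in memory.
So the memory order matches the most-significant-first order: 4F 9F 18 26.

4F 9F 18 26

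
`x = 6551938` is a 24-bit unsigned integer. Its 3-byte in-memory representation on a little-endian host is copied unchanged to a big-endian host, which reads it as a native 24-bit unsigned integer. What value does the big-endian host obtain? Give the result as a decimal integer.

6551938 in 24-bit hexadecimal is 0x63F982.
Stored little-endian, the bytes at ascending addresses are 82 F9 63.
Read back as big-endian, the last byte is least significant, giving 0x82F963.
0x82F963 = 8583523.

8583523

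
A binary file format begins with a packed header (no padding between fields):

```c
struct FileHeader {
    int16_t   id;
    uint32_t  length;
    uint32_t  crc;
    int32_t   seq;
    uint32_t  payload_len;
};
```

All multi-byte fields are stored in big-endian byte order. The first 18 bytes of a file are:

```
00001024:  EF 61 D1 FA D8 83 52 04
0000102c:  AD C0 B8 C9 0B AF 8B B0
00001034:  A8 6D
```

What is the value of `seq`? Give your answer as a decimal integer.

`seq` follows `id` (2 B), `length` (4 B), `crc` (4 B), so it starts at offset 2 + 4 + 4 = 10 and occupies 4 bytes.
Bytes at offsets 10..13: B8 C9 0B AF.
Big-endian stores the most-significant byte at the lowest address.
The bytes are already most-significant first: 0xB8C90BAF.
Top bit is set, so as a signed 32-bit value this is 0xB8C90BAF − 2^32 = -1194783825.

-1194783825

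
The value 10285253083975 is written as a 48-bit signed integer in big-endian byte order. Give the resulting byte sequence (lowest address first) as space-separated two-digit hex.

10285253083975 in hexadecimal, padded to 48 bits, is 0x095AB8DB4347.
Split into bytes (most-significant first): 09 5A B8 DB 43 47.
Big-endian: lowest address holds the most-significant byte.
So the memory order matches the most-significant-first order: 09 5A B8 DB 43 47.

09 5A B8 DB 43 47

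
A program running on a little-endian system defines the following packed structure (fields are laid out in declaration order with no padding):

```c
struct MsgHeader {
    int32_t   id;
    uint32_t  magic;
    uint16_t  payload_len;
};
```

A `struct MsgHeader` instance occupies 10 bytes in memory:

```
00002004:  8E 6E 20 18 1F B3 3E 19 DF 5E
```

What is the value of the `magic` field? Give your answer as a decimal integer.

423539487

`magic` follows `id` (4 bytes), so it starts at byte offset 4 and occupies 4 bytes.
Bytes at offsets 4..7: 1F B3 3E 19.
Little-endian stores the least-significant byte at the lowest address.
Reassemble most-significant byte first: 19 3E B3 1F → 0x193EB31F.
0x193EB31F = 423539487.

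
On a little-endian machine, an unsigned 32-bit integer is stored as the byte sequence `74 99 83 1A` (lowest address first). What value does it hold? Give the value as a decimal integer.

444832116

Little-endian: lowest address holds the least-significant byte.
Reassemble most-significant byte first: 1A 83 99 74 → 0x1A839974.
0x1A839974 = 444832116.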